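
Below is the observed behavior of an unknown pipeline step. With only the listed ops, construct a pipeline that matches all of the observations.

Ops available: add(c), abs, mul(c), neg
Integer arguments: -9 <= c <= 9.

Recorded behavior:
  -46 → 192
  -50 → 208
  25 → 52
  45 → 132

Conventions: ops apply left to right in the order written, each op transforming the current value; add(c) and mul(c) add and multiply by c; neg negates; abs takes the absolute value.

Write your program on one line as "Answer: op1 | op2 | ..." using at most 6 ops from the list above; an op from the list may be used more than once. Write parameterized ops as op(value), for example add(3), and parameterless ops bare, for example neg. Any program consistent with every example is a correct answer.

add(-7) | abs | mul(4) | add(-7) | add(-6) | add(-7)

Check, running the answer program on each example:
  -46 -> -53 -> 53 -> 212 -> 205 -> 199 -> 192
  -50 -> -57 -> 57 -> 228 -> 221 -> 215 -> 208
  25 -> 18 -> 18 -> 72 -> 65 -> 59 -> 52
  45 -> 38 -> 38 -> 152 -> 145 -> 139 -> 132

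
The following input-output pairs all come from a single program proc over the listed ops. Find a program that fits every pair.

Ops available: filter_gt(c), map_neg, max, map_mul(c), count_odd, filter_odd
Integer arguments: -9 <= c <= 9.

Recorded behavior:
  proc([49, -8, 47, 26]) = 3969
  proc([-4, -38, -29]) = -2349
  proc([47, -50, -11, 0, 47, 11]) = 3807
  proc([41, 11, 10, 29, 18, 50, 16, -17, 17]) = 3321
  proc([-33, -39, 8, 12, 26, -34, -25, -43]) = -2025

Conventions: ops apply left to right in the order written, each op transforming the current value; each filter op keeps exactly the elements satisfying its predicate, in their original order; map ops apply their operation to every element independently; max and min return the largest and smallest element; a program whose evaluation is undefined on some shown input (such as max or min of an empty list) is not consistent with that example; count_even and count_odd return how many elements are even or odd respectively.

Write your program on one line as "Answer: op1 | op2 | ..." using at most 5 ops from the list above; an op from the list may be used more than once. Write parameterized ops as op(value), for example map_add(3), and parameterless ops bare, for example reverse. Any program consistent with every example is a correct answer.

map_mul(-9) | map_mul(-9) | filter_odd | max

Check, running the answer program on each example:
  [49, -8, 47, 26] -> [-441, 72, -423, -234] -> [3969, -648, 3807, 2106] -> [3969, 3807] -> 3969
  [-4, -38, -29] -> [36, 342, 261] -> [-324, -3078, -2349] -> [-2349] -> -2349
  [47, -50, -11, 0, 47, 11] -> [-423, 450, 99, 0, -423, -99] -> [3807, -4050, -891, 0, 3807, 891] -> [3807, -891, 3807, 891] -> 3807
  [41, 11, 10, 29, 18, 50, 16, -17, 17] -> [-369, -99, -90, -261, -162, -450, -144, 153, -153] -> [3321, 891, 810, 2349, 1458, 4050, 1296, -1377, 1377] -> [3321, 891, 2349, -1377, 1377] -> 3321
  [-33, -39, 8, 12, 26, -34, -25, -43] -> [297, 351, -72, -108, -234, 306, 225, 387] -> [-2673, -3159, 648, 972, 2106, -2754, -2025, -3483] -> [-2673, -3159, -2025, -3483] -> -2025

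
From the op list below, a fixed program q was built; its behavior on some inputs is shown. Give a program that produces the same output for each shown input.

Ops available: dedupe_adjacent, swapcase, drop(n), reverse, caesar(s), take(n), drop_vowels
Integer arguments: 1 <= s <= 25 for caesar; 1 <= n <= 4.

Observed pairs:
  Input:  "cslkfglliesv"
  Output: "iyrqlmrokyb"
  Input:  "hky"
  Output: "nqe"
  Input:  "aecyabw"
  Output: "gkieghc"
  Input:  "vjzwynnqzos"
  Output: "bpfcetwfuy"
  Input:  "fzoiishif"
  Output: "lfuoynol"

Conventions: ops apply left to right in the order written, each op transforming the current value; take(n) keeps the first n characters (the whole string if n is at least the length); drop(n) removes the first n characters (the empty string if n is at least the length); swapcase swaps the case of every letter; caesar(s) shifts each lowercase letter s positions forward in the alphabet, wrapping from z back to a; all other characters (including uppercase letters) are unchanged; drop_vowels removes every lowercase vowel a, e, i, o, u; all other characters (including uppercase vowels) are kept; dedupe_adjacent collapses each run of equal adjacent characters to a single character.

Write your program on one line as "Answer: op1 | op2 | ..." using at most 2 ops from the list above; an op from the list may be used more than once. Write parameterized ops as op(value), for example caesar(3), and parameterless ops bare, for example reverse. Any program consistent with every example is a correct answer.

dedupe_adjacent | caesar(6)

Check, running the answer program on each example:
  "cslkfglliesv" -> "cslkfgliesv" -> "iyrqlmrokyb"
  "hky" -> "hky" -> "nqe"
  "aecyabw" -> "aecyabw" -> "gkieghc"
  "vjzwynnqzos" -> "vjzwynqzos" -> "bpfcetwfuy"
  "fzoiishif" -> "fzoishif" -> "lfuoynol"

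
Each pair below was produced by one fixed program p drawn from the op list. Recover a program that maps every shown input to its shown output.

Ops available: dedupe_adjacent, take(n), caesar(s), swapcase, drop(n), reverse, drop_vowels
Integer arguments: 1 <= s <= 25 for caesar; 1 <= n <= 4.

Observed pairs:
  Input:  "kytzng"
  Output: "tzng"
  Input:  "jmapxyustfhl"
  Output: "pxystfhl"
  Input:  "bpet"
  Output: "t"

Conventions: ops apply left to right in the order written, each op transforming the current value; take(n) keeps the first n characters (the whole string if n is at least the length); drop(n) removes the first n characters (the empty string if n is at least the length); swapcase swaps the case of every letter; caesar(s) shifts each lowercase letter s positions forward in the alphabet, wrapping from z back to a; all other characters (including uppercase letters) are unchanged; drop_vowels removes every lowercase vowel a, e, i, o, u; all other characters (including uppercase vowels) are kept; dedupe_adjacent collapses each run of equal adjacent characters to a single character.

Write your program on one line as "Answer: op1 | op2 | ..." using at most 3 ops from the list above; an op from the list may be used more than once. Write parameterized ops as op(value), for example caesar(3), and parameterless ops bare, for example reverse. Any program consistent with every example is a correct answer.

drop_vowels | drop(2)

Check, running the answer program on each example:
  "kytzng" -> "kytzng" -> "tzng"
  "jmapxyustfhl" -> "jmpxystfhl" -> "pxystfhl"
  "bpet" -> "bpt" -> "t"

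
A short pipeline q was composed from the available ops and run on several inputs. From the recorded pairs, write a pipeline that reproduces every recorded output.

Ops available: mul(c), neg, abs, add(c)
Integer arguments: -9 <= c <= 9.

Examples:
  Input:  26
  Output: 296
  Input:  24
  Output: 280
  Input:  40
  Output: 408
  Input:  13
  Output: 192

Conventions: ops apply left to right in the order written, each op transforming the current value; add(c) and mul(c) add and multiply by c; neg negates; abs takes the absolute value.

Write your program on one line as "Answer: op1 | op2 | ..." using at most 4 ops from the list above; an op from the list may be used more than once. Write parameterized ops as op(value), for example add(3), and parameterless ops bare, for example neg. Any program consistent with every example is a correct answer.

add(3) | add(8) | mul(8)

Check, running the answer program on each example:
  26 -> 29 -> 37 -> 296
  24 -> 27 -> 35 -> 280
  40 -> 43 -> 51 -> 408
  13 -> 16 -> 24 -> 192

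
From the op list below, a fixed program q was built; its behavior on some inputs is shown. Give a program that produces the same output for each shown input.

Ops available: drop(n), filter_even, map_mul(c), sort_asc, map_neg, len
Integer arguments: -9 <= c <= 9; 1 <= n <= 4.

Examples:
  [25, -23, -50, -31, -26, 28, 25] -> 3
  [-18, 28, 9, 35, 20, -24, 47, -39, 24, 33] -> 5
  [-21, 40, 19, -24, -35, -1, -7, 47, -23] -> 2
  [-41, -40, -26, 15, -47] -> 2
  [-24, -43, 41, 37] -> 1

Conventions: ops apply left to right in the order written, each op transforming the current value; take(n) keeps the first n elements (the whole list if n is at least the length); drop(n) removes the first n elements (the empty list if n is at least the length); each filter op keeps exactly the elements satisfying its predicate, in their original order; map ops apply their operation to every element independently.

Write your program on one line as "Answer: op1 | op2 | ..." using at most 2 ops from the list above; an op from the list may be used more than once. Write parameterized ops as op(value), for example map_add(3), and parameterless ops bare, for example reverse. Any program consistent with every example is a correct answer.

filter_even | len

Check, running the answer program on each example:
  [25, -23, -50, -31, -26, 28, 25] -> [-50, -26, 28] -> 3
  [-18, 28, 9, 35, 20, -24, 47, -39, 24, 33] -> [-18, 28, 20, -24, 24] -> 5
  [-21, 40, 19, -24, -35, -1, -7, 47, -23] -> [40, -24] -> 2
  [-41, -40, -26, 15, -47] -> [-40, -26] -> 2
  [-24, -43, 41, 37] -> [-24] -> 1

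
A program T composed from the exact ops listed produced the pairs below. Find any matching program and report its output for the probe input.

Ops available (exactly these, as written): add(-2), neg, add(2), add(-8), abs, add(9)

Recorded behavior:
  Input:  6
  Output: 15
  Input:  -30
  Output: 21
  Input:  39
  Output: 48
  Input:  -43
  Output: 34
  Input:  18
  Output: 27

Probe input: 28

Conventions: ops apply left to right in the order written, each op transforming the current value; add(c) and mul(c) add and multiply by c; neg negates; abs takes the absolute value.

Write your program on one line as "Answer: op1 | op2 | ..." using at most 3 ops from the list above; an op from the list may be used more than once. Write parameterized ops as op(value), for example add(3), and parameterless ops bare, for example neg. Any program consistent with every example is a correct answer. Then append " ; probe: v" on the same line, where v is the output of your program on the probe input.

add(9) | abs ; probe: 37

Check, running the answer program on each example:
  6 -> 15 -> 15
  -30 -> -21 -> 21
  39 -> 48 -> 48
  -43 -> -34 -> 34
  18 -> 27 -> 27
  probe: 28 -> 37 -> 37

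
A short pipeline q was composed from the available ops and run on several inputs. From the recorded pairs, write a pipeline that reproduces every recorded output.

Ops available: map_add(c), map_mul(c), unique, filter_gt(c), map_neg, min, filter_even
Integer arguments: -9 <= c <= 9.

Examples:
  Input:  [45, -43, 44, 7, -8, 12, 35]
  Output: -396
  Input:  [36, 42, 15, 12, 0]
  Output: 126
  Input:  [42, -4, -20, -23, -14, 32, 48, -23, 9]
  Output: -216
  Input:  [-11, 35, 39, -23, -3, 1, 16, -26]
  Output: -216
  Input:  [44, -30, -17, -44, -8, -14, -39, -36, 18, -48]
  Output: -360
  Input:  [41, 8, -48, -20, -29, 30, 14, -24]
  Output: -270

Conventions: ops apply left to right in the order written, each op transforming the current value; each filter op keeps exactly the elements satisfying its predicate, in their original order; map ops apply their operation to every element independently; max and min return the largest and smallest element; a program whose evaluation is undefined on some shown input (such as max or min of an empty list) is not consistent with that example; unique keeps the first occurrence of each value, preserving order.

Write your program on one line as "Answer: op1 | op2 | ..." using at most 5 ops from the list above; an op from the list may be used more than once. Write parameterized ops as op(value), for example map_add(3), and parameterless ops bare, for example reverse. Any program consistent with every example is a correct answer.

map_mul(-9) | map_neg | map_add(-9) | filter_even | min

Check, running the answer program on each example:
  [45, -43, 44, 7, -8, 12, 35] -> [-405, 387, -396, -63, 72, -108, -315] -> [405, -387, 396, 63, -72, 108, 315] -> [396, -396, 387, 54, -81, 99, 306] -> [396, -396, 54, 306] -> -396
  [36, 42, 15, 12, 0] -> [-324, -378, -135, -108, 0] -> [324, 378, 135, 108, 0] -> [315, 369, 126, 99, -9] -> [126] -> 126
  [42, -4, -20, -23, -14, 32, 48, -23, 9] -> [-378, 36, 180, 207, 126, -288, -432, 207, -81] -> [378, -36, -180, -207, -126, 288, 432, -207, 81] -> [369, -45, -189, -216, -135, 279, 423, -216, 72] -> [-216, -216, 72] -> -216
  [-11, 35, 39, -23, -3, 1, 16, -26] -> [99, -315, -351, 207, 27, -9, -144, 234] -> [-99, 315, 351, -207, -27, 9, 144, -234] -> [-108, 306, 342, -216, -36, 0, 135, -243] -> [-108, 306, 342, -216, -36, 0] -> -216
  [44, -30, -17, -44, -8, -14, -39, -36, 18, -48] -> [-396, 270, 153, 396, 72, 126, 351, 324, -162, 432] -> [396, -270, -153, -396, -72, -126, -351, -324, 162, -432] -> [387, -279, -162, -405, -81, -135, -360, -333, 153, -441] -> [-162, -360] -> -360
  [41, 8, -48, -20, -29, 30, 14, -24] -> [-369, -72, 432, 180, 261, -270, -126, 216] -> [369, 72, -432, -180, -261, 270, 126, -216] -> [360, 63, -441, -189, -270, 261, 117, -225] -> [360, -270] -> -270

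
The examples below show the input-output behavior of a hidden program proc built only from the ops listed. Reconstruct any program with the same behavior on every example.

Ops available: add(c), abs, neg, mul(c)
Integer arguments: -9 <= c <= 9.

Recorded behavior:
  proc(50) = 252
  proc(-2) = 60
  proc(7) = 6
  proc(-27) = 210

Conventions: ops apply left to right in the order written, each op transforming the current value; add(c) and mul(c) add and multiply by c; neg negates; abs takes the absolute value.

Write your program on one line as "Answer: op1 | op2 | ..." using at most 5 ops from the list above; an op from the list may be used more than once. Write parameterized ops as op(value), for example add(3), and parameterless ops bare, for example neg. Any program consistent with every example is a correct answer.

add(-8) | neg | abs | mul(6)

Check, running the answer program on each example:
  50 -> 42 -> -42 -> 42 -> 252
  -2 -> -10 -> 10 -> 10 -> 60
  7 -> -1 -> 1 -> 1 -> 6
  -27 -> -35 -> 35 -> 35 -> 210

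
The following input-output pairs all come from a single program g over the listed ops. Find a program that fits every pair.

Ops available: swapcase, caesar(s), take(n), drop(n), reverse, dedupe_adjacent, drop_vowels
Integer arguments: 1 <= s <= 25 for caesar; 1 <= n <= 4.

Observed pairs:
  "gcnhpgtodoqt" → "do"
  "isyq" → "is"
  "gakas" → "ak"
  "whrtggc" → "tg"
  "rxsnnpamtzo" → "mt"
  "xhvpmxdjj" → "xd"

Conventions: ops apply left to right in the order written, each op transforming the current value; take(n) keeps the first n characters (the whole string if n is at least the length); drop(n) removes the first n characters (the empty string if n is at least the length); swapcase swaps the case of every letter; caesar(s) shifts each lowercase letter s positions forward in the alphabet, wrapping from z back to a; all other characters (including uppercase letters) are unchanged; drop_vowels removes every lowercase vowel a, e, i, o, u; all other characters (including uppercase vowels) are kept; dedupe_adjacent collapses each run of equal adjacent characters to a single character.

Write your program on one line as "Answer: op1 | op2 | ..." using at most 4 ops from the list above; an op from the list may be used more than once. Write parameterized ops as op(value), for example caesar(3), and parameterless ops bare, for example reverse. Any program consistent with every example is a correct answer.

reverse | take(4) | drop(2) | reverse

Check, running the answer program on each example:
  "gcnhpgtodoqt" -> "tqodotgphncg" -> "tqod" -> "od" -> "do"
  "isyq" -> "qysi" -> "qysi" -> "si" -> "is"
  "gakas" -> "sakag" -> "saka" -> "ka" -> "ak"
  "whrtggc" -> "cggtrhw" -> "cggt" -> "gt" -> "tg"
  "rxsnnpamtzo" -> "oztmapnnsxr" -> "oztm" -> "tm" -> "mt"
  "xhvpmxdjj" -> "jjdxmpvhx" -> "jjdx" -> "dx" -> "xd"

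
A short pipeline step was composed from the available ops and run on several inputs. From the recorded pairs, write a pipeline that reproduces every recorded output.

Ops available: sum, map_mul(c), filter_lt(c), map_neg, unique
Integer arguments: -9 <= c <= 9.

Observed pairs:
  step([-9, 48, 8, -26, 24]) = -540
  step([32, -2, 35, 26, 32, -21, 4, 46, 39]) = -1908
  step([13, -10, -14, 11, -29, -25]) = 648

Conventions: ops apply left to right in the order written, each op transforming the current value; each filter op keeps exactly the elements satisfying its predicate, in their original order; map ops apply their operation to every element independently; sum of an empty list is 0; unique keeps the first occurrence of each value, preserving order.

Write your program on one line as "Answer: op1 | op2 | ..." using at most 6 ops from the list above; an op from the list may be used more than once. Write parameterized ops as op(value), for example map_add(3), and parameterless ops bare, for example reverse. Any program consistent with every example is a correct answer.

map_mul(2) | map_neg | map_mul(6) | unique | sum

Check, running the answer program on each example:
  [-9, 48, 8, -26, 24] -> [-18, 96, 16, -52, 48] -> [18, -96, -16, 52, -48] -> [108, -576, -96, 312, -288] -> [108, -576, -96, 312, -288] -> -540
  [32, -2, 35, 26, 32, -21, 4, 46, 39] -> [64, -4, 70, 52, 64, -42, 8, 92, 78] -> [-64, 4, -70, -52, -64, 42, -8, -92, -78] -> [-384, 24, -420, -312, -384, 252, -48, -552, -468] -> [-384, 24, -420, -312, 252, -48, -552, -468] -> -1908
  [13, -10, -14, 11, -29, -25] -> [26, -20, -28, 22, -58, -50] -> [-26, 20, 28, -22, 58, 50] -> [-156, 120, 168, -132, 348, 300] -> [-156, 120, 168, -132, 348, 300] -> 648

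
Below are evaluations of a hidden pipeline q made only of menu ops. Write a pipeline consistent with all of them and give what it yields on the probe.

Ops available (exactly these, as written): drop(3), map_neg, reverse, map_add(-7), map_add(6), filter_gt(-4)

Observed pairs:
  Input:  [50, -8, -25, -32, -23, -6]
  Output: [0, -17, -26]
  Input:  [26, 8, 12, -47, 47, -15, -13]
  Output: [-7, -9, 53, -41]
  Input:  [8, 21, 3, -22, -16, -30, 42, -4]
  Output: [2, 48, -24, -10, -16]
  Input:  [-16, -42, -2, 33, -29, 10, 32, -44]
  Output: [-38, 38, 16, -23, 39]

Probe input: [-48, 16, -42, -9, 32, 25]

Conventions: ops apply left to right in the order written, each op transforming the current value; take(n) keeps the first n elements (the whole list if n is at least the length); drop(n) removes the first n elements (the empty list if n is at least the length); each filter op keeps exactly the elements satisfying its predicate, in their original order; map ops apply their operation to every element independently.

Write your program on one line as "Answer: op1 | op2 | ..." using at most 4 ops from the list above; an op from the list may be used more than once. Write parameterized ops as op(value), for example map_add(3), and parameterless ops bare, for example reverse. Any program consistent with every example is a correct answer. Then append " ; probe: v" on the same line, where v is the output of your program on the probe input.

drop(3) | map_add(6) | reverse ; probe: [31, 38, -3]

Check, running the answer program on each example:
  [50, -8, -25, -32, -23, -6] -> [-32, -23, -6] -> [-26, -17, 0] -> [0, -17, -26]
  [26, 8, 12, -47, 47, -15, -13] -> [-47, 47, -15, -13] -> [-41, 53, -9, -7] -> [-7, -9, 53, -41]
  [8, 21, 3, -22, -16, -30, 42, -4] -> [-22, -16, -30, 42, -4] -> [-16, -10, -24, 48, 2] -> [2, 48, -24, -10, -16]
  [-16, -42, -2, 33, -29, 10, 32, -44] -> [33, -29, 10, 32, -44] -> [39, -23, 16, 38, -38] -> [-38, 38, 16, -23, 39]
  probe: [-48, 16, -42, -9, 32, 25] -> [-9, 32, 25] -> [-3, 38, 31] -> [31, 38, -3]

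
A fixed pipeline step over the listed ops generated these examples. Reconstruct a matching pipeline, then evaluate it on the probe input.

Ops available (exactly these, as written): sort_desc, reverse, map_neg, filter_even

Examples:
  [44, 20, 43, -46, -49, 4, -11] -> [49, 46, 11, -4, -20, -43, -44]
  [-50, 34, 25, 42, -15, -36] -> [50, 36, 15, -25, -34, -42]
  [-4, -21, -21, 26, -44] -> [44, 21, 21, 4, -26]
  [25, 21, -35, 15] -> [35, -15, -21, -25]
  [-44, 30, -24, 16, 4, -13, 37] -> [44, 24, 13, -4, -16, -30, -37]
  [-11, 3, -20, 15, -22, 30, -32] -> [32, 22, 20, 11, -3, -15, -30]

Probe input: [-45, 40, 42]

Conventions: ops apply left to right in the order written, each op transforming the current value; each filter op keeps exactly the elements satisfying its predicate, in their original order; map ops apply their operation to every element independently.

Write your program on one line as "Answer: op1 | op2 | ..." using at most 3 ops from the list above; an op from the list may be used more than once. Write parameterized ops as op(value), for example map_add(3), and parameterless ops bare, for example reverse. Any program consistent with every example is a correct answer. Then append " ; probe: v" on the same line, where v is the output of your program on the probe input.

map_neg | sort_desc ; probe: [45, -40, -42]

Check, running the answer program on each example:
  [44, 20, 43, -46, -49, 4, -11] -> [-44, -20, -43, 46, 49, -4, 11] -> [49, 46, 11, -4, -20, -43, -44]
  [-50, 34, 25, 42, -15, -36] -> [50, -34, -25, -42, 15, 36] -> [50, 36, 15, -25, -34, -42]
  [-4, -21, -21, 26, -44] -> [4, 21, 21, -26, 44] -> [44, 21, 21, 4, -26]
  [25, 21, -35, 15] -> [-25, -21, 35, -15] -> [35, -15, -21, -25]
  [-44, 30, -24, 16, 4, -13, 37] -> [44, -30, 24, -16, -4, 13, -37] -> [44, 24, 13, -4, -16, -30, -37]
  [-11, 3, -20, 15, -22, 30, -32] -> [11, -3, 20, -15, 22, -30, 32] -> [32, 22, 20, 11, -3, -15, -30]
  probe: [-45, 40, 42] -> [45, -40, -42] -> [45, -40, -42]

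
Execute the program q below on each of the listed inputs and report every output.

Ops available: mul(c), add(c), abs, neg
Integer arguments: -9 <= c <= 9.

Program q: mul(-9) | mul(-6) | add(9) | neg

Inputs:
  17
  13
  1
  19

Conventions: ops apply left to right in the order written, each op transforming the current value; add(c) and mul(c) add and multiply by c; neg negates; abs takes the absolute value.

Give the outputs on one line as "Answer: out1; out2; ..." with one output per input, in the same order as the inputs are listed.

-927; -711; -63; -1035

Execution, op by op:
  17 -> -153 -> 918 -> 927 -> -927
  13 -> -117 -> 702 -> 711 -> -711
  1 -> -9 -> 54 -> 63 -> -63
  19 -> -171 -> 1026 -> 1035 -> -1035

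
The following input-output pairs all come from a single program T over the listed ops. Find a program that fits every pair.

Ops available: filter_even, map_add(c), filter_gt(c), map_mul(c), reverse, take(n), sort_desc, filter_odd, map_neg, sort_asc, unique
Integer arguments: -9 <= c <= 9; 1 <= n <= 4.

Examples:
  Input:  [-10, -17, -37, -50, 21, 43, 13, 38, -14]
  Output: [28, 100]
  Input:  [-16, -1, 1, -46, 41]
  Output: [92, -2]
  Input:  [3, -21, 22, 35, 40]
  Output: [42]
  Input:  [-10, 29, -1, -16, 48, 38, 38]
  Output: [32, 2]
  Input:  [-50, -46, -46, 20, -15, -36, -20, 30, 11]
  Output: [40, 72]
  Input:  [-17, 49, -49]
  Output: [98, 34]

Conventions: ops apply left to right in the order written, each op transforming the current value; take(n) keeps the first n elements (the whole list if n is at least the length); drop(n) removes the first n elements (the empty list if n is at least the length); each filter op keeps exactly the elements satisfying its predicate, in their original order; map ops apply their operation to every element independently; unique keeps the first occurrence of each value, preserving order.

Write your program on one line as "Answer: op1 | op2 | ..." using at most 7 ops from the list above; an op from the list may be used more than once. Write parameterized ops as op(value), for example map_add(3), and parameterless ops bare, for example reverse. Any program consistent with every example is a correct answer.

map_neg | reverse | map_mul(-2) | map_neg | filter_gt(-6) | take(2)

Check, running the answer program on each example:
  [-10, -17, -37, -50, 21, 43, 13, 38, -14] -> [10, 17, 37, 50, -21, -43, -13, -38, 14] -> [14, -38, -13, -43, -21, 50, 37, 17, 10] -> [-28, 76, 26, 86, 42, -100, -74, -34, -20] -> [28, -76, -26, -86, -42, 100, 74, 34, 20] -> [28, 100, 74, 34, 20] -> [28, 100]
  [-16, -1, 1, -46, 41] -> [16, 1, -1, 46, -41] -> [-41, 46, -1, 1, 16] -> [82, -92, 2, -2, -32] -> [-82, 92, -2, 2, 32] -> [92, -2, 2, 32] -> [92, -2]
  [3, -21, 22, 35, 40] -> [-3, 21, -22, -35, -40] -> [-40, -35, -22, 21, -3] -> [80, 70, 44, -42, 6] -> [-80, -70, -44, 42, -6] -> [42] -> [42]
  [-10, 29, -1, -16, 48, 38, 38] -> [10, -29, 1, 16, -48, -38, -38] -> [-38, -38, -48, 16, 1, -29, 10] -> [76, 76, 96, -32, -2, 58, -20] -> [-76, -76, -96, 32, 2, -58, 20] -> [32, 2, 20] -> [32, 2]
  [-50, -46, -46, 20, -15, -36, -20, 30, 11] -> [50, 46, 46, -20, 15, 36, 20, -30, -11] -> [-11, -30, 20, 36, 15, -20, 46, 46, 50] -> [22, 60, -40, -72, -30, 40, -92, -92, -100] -> [-22, -60, 40, 72, 30, -40, 92, 92, 100] -> [40, 72, 30, 92, 92, 100] -> [40, 72]
  [-17, 49, -49] -> [17, -49, 49] -> [49, -49, 17] -> [-98, 98, -34] -> [98, -98, 34] -> [98, 34] -> [98, 34]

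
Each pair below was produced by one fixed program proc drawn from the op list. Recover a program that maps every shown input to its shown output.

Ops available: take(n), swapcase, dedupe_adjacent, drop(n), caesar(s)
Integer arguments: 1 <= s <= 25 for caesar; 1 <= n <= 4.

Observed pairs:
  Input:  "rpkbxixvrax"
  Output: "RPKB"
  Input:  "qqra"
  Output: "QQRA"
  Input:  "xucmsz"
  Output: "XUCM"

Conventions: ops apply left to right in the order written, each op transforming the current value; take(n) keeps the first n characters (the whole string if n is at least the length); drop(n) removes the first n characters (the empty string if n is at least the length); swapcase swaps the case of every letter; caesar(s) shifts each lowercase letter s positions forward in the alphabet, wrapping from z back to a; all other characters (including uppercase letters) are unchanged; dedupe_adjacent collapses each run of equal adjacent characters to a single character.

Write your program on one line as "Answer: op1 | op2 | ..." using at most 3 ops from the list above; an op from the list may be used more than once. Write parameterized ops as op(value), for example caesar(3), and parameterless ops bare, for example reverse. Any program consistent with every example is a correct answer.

swapcase | take(4)

Check, running the answer program on each example:
  "rpkbxixvrax" -> "RPKBXIXVRAX" -> "RPKB"
  "qqra" -> "QQRA" -> "QQRA"
  "xucmsz" -> "XUCMSZ" -> "XUCM"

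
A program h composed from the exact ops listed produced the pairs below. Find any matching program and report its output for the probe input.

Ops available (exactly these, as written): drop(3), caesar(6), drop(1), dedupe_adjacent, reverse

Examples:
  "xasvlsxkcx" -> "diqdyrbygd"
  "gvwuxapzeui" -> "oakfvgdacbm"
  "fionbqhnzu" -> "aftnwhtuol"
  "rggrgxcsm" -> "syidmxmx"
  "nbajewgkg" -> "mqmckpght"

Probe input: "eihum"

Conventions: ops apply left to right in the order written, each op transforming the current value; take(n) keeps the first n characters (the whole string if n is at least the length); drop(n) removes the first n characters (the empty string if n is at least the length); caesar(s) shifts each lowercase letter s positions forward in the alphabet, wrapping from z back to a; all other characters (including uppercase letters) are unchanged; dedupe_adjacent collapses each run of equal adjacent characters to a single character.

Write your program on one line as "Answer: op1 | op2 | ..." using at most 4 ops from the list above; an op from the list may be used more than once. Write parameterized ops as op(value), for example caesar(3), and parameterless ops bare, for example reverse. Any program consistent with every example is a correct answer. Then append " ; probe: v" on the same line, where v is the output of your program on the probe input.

dedupe_adjacent | reverse | caesar(6) ; probe: "sanok"

Check, running the answer program on each example:
  "xasvlsxkcx" -> "xasvlsxkcx" -> "xckxslvsax" -> "diqdyrbygd"
  "gvwuxapzeui" -> "gvwuxapzeui" -> "iuezpaxuwvg" -> "oakfvgdacbm"
  "fionbqhnzu" -> "fionbqhnzu" -> "uznhqbnoif" -> "aftnwhtuol"
  "rggrgxcsm" -> "rgrgxcsm" -> "mscxgrgr" -> "syidmxmx"
  "nbajewgkg" -> "nbajewgkg" -> "gkgwejabn" -> "mqmckpght"
  probe: "eihum" -> "eihum" -> "muhie" -> "sanok"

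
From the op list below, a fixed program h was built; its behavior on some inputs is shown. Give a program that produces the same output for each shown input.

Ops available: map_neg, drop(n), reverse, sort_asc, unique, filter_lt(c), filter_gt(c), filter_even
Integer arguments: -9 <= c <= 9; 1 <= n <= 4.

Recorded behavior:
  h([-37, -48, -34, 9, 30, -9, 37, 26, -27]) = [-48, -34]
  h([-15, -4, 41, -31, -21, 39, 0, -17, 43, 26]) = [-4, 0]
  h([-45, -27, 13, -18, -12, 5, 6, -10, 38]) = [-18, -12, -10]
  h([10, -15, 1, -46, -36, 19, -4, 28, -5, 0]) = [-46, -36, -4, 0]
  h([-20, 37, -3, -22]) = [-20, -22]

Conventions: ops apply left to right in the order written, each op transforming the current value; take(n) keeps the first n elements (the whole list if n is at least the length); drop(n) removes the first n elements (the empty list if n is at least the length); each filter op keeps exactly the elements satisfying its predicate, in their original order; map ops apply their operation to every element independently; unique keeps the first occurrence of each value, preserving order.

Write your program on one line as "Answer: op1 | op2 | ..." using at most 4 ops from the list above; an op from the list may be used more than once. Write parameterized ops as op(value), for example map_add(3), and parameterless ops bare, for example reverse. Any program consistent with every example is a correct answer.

filter_even | filter_lt(9) | filter_lt(3)

Check, running the answer program on each example:
  [-37, -48, -34, 9, 30, -9, 37, 26, -27] -> [-48, -34, 30, 26] -> [-48, -34] -> [-48, -34]
  [-15, -4, 41, -31, -21, 39, 0, -17, 43, 26] -> [-4, 0, 26] -> [-4, 0] -> [-4, 0]
  [-45, -27, 13, -18, -12, 5, 6, -10, 38] -> [-18, -12, 6, -10, 38] -> [-18, -12, 6, -10] -> [-18, -12, -10]
  [10, -15, 1, -46, -36, 19, -4, 28, -5, 0] -> [10, -46, -36, -4, 28, 0] -> [-46, -36, -4, 0] -> [-46, -36, -4, 0]
  [-20, 37, -3, -22] -> [-20, -22] -> [-20, -22] -> [-20, -22]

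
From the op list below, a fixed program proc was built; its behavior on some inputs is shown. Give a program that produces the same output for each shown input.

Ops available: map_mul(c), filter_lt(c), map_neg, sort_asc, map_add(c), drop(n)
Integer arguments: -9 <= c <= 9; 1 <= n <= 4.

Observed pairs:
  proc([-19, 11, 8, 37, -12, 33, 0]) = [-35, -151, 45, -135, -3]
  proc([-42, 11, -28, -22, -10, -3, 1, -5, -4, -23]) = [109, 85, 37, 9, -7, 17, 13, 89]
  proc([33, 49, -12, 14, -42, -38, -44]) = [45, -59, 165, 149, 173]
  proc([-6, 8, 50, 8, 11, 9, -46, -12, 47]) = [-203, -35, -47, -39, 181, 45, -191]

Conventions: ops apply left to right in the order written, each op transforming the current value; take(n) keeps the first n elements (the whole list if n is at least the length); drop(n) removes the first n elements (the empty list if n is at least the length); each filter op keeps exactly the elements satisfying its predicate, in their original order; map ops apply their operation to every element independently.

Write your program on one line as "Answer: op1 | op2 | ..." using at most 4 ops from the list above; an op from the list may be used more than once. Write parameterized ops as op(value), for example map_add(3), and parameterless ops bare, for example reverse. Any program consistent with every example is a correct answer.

map_mul(-4) | map_add(-3) | drop(2)

Check, running the answer program on each example:
  [-19, 11, 8, 37, -12, 33, 0] -> [76, -44, -32, -148, 48, -132, 0] -> [73, -47, -35, -151, 45, -135, -3] -> [-35, -151, 45, -135, -3]
  [-42, 11, -28, -22, -10, -3, 1, -5, -4, -23] -> [168, -44, 112, 88, 40, 12, -4, 20, 16, 92] -> [165, -47, 109, 85, 37, 9, -7, 17, 13, 89] -> [109, 85, 37, 9, -7, 17, 13, 89]
  [33, 49, -12, 14, -42, -38, -44] -> [-132, -196, 48, -56, 168, 152, 176] -> [-135, -199, 45, -59, 165, 149, 173] -> [45, -59, 165, 149, 173]
  [-6, 8, 50, 8, 11, 9, -46, -12, 47] -> [24, -32, -200, -32, -44, -36, 184, 48, -188] -> [21, -35, -203, -35, -47, -39, 181, 45, -191] -> [-203, -35, -47, -39, 181, 45, -191]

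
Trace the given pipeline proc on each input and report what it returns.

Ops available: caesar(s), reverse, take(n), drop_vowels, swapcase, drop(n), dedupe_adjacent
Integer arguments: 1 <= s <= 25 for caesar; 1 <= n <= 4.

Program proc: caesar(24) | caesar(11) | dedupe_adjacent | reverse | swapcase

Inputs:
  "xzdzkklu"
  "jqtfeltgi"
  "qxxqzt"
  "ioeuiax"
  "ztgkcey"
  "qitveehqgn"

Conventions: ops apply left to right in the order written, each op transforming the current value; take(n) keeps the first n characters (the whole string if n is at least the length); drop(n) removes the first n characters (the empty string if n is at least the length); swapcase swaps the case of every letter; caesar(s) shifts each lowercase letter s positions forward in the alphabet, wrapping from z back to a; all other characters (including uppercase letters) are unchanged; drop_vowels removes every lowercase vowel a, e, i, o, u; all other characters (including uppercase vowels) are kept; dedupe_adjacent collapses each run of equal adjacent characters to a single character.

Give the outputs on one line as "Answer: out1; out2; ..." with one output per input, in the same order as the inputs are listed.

"DUTIMIG"; "RPCUNOCZS"; "CIZGZ"; "GJRDNXR"; "HNLTPCI"; "WPZQNECRZ"

Execution, op by op:
  "xzdzkklu" -> "vxbxiijs" -> "gimittud" -> "gimitud" -> "dutimig" -> "DUTIMIG"
  "jqtfeltgi" -> "hordcjreg" -> "szconucpr" -> "szconucpr" -> "rpcunoczs" -> "RPCUNOCZS"
  "qxxqzt" -> "ovvoxr" -> "zggzic" -> "zgzic" -> "cizgz" -> "CIZGZ"
  "ioeuiax" -> "gmcsgyv" -> "rxndrjg" -> "rxndrjg" -> "gjrdnxr" -> "GJRDNXR"
  "ztgkcey" -> "xreiacw" -> "icptlnh" -> "icptlnh" -> "hnltpci" -> "HNLTPCI"
  "qitveehqgn" -> "ogrtccfoel" -> "zrcennqzpw" -> "zrcenqzpw" -> "wpzqnecrz" -> "WPZQNECRZ"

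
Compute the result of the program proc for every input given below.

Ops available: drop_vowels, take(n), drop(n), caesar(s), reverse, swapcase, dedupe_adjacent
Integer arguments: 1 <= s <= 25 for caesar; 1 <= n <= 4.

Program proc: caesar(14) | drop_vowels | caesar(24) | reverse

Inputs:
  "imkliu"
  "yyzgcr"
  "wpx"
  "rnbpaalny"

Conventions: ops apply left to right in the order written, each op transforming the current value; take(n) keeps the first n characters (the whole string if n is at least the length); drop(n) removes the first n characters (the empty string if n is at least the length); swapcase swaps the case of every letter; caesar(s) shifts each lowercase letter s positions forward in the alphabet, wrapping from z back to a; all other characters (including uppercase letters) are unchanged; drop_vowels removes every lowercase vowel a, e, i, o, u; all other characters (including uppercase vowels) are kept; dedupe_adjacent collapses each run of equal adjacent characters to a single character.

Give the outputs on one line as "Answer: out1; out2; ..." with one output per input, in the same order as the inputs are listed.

Execution, op by op:
  "imkliu" -> "wayzwi" -> "wyzw" -> "uwxu" -> "uxwu"
  "yyzgcr" -> "mmnuqf" -> "mmnqf" -> "kklod" -> "dolkk"
  "wpx" -> "kdl" -> "kdl" -> "ibj" -> "jbi"
  "rnbpaalny" -> "fbpdoozbm" -> "fbpdzbm" -> "dznbxzk" -> "kzxbnzd"

"uxwu"; "dolkk"; "jbi"; "kzxbnzd"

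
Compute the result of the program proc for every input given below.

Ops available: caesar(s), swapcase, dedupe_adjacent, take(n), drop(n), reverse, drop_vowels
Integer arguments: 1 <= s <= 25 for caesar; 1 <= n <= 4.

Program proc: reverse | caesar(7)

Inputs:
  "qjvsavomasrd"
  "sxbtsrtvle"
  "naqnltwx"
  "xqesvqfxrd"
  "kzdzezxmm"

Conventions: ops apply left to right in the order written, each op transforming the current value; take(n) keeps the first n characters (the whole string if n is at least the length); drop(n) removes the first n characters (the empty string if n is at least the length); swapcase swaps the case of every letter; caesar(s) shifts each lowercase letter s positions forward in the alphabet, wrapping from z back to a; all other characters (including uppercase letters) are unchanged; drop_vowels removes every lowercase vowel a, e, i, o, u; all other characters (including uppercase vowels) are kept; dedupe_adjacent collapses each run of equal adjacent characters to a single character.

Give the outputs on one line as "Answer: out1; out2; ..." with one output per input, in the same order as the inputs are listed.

Execution, op by op:
  "qjvsavomasrd" -> "drsamovasvjq" -> "kyzhtvchzcqx"
  "sxbtsrtvle" -> "elvtrstbxs" -> "lscayzaiez"
  "naqnltwx" -> "xwtlnqan" -> "edasuxhu"
  "xqesvqfxrd" -> "drxfqvseqx" -> "kyemxczlxe"
  "kzdzezxmm" -> "mmxzezdzk" -> "tteglgkgr"

"kyzhtvchzcqx"; "lscayzaiez"; "edasuxhu"; "kyemxczlxe"; "tteglgkgr"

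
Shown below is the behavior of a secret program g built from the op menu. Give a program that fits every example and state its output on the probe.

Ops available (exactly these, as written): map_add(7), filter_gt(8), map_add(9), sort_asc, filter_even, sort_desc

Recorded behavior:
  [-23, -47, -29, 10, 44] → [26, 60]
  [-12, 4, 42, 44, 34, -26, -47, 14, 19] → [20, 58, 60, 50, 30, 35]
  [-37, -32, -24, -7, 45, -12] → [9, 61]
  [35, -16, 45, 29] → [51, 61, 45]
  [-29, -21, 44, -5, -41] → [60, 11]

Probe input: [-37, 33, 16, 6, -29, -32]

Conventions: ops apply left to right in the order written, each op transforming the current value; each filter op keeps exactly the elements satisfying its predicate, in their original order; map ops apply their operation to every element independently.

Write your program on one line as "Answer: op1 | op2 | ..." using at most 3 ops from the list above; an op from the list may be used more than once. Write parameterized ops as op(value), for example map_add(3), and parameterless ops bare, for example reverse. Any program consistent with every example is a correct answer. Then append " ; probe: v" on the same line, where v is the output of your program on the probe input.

map_add(7) | map_add(9) | filter_gt(8) ; probe: [49, 32, 22]

Check, running the answer program on each example:
  [-23, -47, -29, 10, 44] -> [-16, -40, -22, 17, 51] -> [-7, -31, -13, 26, 60] -> [26, 60]
  [-12, 4, 42, 44, 34, -26, -47, 14, 19] -> [-5, 11, 49, 51, 41, -19, -40, 21, 26] -> [4, 20, 58, 60, 50, -10, -31, 30, 35] -> [20, 58, 60, 50, 30, 35]
  [-37, -32, -24, -7, 45, -12] -> [-30, -25, -17, 0, 52, -5] -> [-21, -16, -8, 9, 61, 4] -> [9, 61]
  [35, -16, 45, 29] -> [42, -9, 52, 36] -> [51, 0, 61, 45] -> [51, 61, 45]
  [-29, -21, 44, -5, -41] -> [-22, -14, 51, 2, -34] -> [-13, -5, 60, 11, -25] -> [60, 11]
  probe: [-37, 33, 16, 6, -29, -32] -> [-30, 40, 23, 13, -22, -25] -> [-21, 49, 32, 22, -13, -16] -> [49, 32, 22]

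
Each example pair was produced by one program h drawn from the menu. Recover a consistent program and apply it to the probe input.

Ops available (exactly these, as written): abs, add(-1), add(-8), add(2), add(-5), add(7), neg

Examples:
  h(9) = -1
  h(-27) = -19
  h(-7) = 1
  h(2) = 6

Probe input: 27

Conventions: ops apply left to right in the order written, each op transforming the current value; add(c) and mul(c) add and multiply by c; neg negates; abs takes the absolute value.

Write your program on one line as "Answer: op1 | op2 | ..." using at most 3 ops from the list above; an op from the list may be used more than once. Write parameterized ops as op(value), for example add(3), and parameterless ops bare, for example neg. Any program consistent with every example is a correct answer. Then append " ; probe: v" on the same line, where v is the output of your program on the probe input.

abs | add(-8) | neg ; probe: -19

Check, running the answer program on each example:
  9 -> 9 -> 1 -> -1
  -27 -> 27 -> 19 -> -19
  -7 -> 7 -> -1 -> 1
  2 -> 2 -> -6 -> 6
  probe: 27 -> 27 -> 19 -> -19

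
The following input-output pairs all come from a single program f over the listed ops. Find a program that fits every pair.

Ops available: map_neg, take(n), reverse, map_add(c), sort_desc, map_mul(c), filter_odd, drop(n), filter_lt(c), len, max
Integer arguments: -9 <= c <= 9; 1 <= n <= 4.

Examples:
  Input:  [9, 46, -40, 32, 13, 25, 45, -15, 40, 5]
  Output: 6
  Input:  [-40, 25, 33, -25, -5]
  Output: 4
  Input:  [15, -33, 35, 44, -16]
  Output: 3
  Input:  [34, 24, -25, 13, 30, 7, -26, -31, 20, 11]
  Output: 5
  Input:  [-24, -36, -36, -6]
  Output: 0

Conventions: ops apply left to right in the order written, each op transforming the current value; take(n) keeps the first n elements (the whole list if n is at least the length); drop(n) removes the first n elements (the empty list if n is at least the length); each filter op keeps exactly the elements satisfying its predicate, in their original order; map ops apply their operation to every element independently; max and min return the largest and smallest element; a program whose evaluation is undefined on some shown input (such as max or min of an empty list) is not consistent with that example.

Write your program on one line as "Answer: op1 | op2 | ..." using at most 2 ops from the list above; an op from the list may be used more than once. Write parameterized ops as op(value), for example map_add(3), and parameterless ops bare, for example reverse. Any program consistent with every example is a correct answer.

filter_odd | len

Check, running the answer program on each example:
  [9, 46, -40, 32, 13, 25, 45, -15, 40, 5] -> [9, 13, 25, 45, -15, 5] -> 6
  [-40, 25, 33, -25, -5] -> [25, 33, -25, -5] -> 4
  [15, -33, 35, 44, -16] -> [15, -33, 35] -> 3
  [34, 24, -25, 13, 30, 7, -26, -31, 20, 11] -> [-25, 13, 7, -31, 11] -> 5
  [-24, -36, -36, -6] -> [] -> 0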